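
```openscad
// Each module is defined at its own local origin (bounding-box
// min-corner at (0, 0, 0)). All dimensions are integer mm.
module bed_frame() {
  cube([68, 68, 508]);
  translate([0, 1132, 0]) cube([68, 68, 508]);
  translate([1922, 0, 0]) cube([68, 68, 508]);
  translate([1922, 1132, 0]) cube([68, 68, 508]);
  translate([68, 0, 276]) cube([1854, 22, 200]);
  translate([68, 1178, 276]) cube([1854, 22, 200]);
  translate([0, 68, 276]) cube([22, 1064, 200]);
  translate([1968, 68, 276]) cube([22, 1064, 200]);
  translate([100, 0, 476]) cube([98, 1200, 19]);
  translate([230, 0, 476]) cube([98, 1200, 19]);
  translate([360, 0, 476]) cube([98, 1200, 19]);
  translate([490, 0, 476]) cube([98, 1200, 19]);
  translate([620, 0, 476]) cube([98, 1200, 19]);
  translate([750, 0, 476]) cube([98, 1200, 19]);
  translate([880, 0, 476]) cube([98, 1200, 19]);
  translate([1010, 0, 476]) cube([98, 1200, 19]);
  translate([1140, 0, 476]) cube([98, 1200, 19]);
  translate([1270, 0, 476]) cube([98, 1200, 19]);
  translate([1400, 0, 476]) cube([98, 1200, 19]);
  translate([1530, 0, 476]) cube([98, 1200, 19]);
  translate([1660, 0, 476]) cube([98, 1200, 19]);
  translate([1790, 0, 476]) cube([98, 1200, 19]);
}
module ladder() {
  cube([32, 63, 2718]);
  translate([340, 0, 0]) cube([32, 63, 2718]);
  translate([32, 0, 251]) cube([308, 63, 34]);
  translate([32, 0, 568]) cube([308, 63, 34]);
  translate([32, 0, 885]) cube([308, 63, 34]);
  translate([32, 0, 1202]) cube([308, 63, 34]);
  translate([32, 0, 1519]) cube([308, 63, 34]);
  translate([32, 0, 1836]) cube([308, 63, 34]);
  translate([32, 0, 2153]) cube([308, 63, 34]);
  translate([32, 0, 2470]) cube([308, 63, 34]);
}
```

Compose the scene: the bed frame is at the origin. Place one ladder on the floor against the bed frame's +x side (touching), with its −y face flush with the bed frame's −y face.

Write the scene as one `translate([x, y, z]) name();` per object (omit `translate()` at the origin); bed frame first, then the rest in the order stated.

bed_frame();
translate([1990, 0, 0]) ladder();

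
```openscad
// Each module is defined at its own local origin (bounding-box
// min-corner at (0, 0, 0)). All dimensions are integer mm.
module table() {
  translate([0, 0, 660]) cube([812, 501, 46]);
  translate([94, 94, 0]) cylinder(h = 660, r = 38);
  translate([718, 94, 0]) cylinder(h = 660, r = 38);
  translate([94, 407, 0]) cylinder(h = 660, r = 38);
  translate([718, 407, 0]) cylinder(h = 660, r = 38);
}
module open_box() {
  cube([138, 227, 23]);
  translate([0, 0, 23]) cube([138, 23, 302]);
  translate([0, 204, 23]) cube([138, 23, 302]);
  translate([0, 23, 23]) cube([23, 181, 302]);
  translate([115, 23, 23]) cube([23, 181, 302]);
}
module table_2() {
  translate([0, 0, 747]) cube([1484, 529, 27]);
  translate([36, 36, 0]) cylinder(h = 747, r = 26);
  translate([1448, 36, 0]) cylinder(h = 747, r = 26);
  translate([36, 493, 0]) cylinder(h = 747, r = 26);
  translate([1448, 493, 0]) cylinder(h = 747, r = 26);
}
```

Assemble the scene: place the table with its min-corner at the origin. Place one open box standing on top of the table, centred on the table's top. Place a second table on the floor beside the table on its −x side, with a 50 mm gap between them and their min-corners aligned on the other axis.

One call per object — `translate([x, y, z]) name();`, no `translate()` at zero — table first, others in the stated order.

table();
translate([337, 137, 706]) open_box();
translate([-1534, 0, 0]) table_2();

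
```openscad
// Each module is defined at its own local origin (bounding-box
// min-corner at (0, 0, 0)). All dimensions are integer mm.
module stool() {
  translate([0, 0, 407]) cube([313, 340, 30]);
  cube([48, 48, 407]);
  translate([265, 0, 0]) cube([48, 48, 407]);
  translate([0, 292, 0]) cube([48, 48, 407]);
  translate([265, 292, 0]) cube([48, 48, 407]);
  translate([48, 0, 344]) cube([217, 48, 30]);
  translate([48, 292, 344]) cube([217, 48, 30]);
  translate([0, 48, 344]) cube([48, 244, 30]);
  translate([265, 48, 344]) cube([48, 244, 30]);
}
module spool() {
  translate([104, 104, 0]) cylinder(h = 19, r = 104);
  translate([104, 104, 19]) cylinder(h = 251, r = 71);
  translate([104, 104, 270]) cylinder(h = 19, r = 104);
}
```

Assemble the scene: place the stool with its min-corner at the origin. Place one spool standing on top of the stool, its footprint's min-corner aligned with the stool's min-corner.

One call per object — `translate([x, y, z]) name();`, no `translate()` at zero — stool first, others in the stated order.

stool();
translate([0, 0, 437]) spool();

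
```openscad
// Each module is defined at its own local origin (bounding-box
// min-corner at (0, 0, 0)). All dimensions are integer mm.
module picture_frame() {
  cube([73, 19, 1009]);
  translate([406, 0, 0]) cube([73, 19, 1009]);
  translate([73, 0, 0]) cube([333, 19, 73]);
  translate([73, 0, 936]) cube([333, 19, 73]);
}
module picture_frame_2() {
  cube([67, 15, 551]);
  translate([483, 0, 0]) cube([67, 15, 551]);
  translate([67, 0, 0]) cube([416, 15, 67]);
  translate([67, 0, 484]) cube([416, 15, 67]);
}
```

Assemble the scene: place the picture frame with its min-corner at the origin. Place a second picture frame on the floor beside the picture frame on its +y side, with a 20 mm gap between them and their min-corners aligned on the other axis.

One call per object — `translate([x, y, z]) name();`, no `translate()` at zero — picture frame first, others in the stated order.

picture_frame();
translate([0, 39, 0]) picture_frame_2();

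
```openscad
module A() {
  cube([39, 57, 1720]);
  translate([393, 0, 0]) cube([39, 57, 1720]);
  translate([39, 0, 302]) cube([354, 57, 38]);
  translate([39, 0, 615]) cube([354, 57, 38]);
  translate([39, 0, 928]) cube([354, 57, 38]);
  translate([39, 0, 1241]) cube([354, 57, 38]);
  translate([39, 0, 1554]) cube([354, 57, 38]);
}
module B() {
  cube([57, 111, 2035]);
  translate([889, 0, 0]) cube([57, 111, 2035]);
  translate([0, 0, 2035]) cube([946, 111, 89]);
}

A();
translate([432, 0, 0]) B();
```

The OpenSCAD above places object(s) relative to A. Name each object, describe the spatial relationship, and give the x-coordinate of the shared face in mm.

The ladder's +x face and the door frame's −x face are both at x = 432 mm.

A is a ladder. B is a door frame. The door frame is against the ladder's +x side, with their −y faces flush. The x-coordinate of the shared face is 432 mm.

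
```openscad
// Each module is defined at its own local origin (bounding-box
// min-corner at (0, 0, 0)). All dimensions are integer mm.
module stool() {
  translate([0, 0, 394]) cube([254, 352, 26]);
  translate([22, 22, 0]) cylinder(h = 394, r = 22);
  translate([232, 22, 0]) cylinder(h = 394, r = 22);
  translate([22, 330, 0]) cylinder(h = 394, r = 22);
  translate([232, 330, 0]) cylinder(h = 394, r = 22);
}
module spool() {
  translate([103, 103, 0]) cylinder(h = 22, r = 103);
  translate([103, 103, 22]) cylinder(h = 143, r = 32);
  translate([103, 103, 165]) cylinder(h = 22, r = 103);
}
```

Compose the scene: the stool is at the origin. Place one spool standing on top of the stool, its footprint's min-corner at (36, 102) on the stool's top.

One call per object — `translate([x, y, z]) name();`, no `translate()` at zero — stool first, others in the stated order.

stool();
translate([36, 102, 420]) spool();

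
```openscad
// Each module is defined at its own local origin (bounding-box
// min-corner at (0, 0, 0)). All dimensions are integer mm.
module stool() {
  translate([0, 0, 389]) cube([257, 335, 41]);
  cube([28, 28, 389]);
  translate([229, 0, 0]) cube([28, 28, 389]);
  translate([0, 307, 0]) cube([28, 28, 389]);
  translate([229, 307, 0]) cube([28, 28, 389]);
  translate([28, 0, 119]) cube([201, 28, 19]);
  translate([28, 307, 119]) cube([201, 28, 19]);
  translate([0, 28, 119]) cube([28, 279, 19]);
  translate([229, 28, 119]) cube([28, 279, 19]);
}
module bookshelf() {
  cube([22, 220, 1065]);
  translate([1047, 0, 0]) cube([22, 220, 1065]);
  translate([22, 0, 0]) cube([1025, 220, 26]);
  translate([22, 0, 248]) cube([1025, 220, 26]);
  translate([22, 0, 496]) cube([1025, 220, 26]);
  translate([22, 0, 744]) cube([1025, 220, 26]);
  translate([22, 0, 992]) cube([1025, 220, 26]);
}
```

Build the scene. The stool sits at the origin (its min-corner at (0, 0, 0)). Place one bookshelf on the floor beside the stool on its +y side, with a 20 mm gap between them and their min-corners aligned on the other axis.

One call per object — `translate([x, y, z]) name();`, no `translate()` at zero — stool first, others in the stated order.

stool();
translate([0, 355, 0]) bookshelf();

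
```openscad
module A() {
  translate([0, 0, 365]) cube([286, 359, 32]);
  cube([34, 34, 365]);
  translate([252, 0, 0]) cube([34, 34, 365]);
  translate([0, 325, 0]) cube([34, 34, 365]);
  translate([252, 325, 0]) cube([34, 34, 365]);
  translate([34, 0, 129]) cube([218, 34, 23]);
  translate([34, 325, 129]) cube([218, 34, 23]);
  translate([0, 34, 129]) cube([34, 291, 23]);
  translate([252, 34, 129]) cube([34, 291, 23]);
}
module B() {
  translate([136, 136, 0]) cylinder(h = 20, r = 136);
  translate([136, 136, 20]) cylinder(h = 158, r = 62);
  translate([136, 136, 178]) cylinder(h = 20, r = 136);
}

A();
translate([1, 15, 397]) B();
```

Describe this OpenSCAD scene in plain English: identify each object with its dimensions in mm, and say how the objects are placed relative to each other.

A is a four-legged stool. The seat is 286×359 mm, 32 mm thick, top at z = 397 mm. It stands on four square legs, each 34×34 mm in cross-section, from z = 0 to the seat underside, each flush with a corner of the seat. Four stretchers, 34 mm wide and 23 mm tall, connect adjacent legs with their undersides at z = 129 mm, each running between the inner faces of the legs it joins and aligned with the legs' outer faces on the other axis.

B is a spool: two coaxial disc flanges of radius 136 mm and thickness 20 mm, joined by a core cylinder of radius 62 mm and height 158 mm. The lower flange rests on z = 0 and the three cylinders share a vertical axis.

The spool is on top of the stool.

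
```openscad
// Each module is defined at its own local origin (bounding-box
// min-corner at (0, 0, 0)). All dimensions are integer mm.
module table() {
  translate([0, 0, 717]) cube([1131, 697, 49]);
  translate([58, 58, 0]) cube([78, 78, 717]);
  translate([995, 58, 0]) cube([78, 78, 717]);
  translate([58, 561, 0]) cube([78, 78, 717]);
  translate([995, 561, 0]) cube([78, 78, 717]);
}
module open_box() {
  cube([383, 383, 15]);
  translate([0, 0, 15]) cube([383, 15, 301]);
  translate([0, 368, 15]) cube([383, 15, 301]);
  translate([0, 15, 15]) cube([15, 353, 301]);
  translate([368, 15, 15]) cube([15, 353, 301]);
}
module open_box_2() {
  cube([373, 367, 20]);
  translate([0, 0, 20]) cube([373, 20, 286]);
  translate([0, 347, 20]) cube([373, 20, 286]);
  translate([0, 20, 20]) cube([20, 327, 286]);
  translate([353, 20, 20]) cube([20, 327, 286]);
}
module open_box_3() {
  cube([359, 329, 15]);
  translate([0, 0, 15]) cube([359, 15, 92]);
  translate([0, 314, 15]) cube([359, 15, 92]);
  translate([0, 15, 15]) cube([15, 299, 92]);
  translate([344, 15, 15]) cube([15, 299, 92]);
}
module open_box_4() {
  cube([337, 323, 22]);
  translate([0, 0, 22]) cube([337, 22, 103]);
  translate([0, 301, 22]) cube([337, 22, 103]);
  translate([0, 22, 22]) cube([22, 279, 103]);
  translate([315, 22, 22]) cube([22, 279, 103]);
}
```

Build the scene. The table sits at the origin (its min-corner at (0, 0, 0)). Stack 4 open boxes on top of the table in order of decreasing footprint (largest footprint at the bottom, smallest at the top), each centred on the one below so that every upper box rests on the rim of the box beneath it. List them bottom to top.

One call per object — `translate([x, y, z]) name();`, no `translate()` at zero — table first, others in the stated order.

table();
translate([374, 157, 766]) open_box();
translate([379, 165, 1082]) open_box_2();
translate([386, 184, 1388]) open_box_3();
translate([397, 187, 1495]) open_box_4();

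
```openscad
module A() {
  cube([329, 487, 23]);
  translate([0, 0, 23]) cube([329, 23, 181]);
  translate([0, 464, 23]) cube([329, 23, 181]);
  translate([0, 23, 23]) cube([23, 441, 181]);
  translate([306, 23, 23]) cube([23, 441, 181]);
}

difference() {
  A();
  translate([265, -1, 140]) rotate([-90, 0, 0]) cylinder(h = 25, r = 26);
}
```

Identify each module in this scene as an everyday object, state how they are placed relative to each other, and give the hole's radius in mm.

The subtracted cylinder has r = 26 mm.

A is an open box. The open box has a circular hole through its front wall. The hole's radius is 26 mm.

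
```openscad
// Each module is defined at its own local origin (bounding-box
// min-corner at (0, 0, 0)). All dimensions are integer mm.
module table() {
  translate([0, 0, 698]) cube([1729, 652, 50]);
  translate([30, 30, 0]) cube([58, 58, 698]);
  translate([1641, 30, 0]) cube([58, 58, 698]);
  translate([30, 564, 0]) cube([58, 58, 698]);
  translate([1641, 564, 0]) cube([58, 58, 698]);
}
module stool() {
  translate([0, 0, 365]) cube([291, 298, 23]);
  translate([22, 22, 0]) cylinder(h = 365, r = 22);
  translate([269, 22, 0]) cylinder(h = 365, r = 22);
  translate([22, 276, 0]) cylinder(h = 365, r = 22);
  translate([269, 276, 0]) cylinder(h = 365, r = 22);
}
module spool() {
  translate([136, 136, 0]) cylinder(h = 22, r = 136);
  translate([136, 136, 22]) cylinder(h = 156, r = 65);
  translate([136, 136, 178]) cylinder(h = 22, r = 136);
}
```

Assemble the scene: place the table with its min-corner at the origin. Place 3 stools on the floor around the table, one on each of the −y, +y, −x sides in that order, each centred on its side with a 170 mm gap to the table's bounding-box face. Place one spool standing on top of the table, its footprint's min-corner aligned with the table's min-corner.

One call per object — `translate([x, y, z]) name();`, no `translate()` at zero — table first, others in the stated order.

table();
translate([719, -468, 0]) stool();
translate([719, 822, 0]) stool();
translate([-461, 177, 0]) stool();
translate([0, 0, 748]) spool();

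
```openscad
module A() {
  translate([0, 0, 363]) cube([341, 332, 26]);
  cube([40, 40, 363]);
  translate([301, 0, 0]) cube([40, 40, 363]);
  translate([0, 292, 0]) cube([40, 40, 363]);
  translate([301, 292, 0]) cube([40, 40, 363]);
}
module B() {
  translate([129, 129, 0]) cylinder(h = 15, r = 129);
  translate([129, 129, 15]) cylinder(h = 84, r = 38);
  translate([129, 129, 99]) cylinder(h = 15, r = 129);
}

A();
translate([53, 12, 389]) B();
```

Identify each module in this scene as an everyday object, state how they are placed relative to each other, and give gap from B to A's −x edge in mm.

A is a stool. B is a spool. The spool is on top of the stool. The gap from the spool to the stool's −x edge is 53 mm.

The spool's min-x is at 53; the stool's min-x is 0; gap = 53 mm.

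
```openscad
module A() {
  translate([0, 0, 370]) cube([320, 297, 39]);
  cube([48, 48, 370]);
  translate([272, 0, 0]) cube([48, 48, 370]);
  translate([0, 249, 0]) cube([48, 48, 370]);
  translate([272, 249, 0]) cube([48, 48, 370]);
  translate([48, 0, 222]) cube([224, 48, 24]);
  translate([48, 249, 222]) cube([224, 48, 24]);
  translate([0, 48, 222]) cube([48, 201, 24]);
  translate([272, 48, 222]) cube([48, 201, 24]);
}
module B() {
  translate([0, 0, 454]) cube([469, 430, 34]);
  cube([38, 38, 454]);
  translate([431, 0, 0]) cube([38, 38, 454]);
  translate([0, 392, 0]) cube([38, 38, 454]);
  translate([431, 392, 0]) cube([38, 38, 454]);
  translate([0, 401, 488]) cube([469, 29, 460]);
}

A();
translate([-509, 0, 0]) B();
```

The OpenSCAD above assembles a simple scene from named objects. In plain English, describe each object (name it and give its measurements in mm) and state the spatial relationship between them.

A is a four-legged stool. The seat is a 320×297×39 mm slab whose top surface is at z = 409 mm; four square legs, each 48×48 mm in cross-section, run from the floor (z = 0) to the underside of the seat, each flush with a corner of the seat. Four stretchers, 48 mm wide and 24 mm tall, connect adjacent legs with their undersides at z = 222 mm, each running between the inner faces of the legs it joins and aligned with the legs' outer faces on the other axis.

B is a chair: 469×430 mm seat, 34 mm thick, top at z = 488 mm, on four 38 mm square corner legs flush with the seat edges. A 29 mm thick backrest slab spans the full seat width, extending 460 mm above the seat top, its back face flush with the seat's +y edge.

The chair is on the floor beside the stool on its −x side.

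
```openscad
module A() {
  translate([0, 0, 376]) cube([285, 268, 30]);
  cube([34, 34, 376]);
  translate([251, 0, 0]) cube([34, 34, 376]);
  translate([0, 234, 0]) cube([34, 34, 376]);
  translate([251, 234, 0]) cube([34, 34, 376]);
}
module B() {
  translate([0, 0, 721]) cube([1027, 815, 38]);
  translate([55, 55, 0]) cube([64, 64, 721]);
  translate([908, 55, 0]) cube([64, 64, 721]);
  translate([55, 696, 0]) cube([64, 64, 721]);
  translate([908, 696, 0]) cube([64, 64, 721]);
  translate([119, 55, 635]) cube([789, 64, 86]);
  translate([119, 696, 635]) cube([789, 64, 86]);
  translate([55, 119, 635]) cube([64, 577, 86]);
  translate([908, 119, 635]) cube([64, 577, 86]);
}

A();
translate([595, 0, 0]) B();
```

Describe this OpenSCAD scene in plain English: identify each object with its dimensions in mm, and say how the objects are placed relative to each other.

A is a four-legged stool. The seat is 285×268 mm, 30 mm thick, top at z = 406 mm. It stands on four square legs, each 34×34 mm in cross-section, from z = 0 to the seat underside, each flush with a corner of the seat.

B is a rectangular dining table. The top is 1027×815×38 mm with its upper surface at z = 759 mm. It stands on four 64×64 mm square legs, each inset 55 mm from the nearest pair of top edges, running from the floor to the underside of the top. Four apron rails, 64 mm thick and 86 mm tall, run between adjacent legs with their top edges flush with the underside of the top and their outer faces flush with the legs' outer faces.

The table is on the floor beside the stool on its +x side.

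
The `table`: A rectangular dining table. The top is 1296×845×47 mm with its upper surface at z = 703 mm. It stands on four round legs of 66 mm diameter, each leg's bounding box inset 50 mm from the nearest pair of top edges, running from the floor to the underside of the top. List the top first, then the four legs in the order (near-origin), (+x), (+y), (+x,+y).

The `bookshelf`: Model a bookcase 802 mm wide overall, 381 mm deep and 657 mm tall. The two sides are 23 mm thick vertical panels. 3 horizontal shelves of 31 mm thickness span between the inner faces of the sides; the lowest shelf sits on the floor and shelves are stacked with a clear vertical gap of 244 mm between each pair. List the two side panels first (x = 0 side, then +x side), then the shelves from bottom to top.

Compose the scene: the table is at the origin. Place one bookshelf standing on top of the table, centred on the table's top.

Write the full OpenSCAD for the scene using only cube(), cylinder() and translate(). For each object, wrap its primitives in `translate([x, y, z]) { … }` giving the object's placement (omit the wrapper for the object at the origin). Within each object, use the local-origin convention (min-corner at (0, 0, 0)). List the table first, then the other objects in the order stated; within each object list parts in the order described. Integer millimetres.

translate([0, 0, 656]) cube([1296, 845, 47]);
translate([83, 83, 0]) cylinder(h = 656, r = 33);
translate([1213, 83, 0]) cylinder(h = 656, r = 33);
translate([83, 762, 0]) cylinder(h = 656, r = 33);
translate([1213, 762, 0]) cylinder(h = 656, r = 33);
translate([247, 232, 703]) {
  cube([23, 381, 657]);
  translate([779, 0, 0]) cube([23, 381, 657]);
  translate([23, 0, 0]) cube([756, 381, 31]);
  translate([23, 0, 275]) cube([756, 381, 31]);
  translate([23, 0, 550]) cube([756, 381, 31]);
}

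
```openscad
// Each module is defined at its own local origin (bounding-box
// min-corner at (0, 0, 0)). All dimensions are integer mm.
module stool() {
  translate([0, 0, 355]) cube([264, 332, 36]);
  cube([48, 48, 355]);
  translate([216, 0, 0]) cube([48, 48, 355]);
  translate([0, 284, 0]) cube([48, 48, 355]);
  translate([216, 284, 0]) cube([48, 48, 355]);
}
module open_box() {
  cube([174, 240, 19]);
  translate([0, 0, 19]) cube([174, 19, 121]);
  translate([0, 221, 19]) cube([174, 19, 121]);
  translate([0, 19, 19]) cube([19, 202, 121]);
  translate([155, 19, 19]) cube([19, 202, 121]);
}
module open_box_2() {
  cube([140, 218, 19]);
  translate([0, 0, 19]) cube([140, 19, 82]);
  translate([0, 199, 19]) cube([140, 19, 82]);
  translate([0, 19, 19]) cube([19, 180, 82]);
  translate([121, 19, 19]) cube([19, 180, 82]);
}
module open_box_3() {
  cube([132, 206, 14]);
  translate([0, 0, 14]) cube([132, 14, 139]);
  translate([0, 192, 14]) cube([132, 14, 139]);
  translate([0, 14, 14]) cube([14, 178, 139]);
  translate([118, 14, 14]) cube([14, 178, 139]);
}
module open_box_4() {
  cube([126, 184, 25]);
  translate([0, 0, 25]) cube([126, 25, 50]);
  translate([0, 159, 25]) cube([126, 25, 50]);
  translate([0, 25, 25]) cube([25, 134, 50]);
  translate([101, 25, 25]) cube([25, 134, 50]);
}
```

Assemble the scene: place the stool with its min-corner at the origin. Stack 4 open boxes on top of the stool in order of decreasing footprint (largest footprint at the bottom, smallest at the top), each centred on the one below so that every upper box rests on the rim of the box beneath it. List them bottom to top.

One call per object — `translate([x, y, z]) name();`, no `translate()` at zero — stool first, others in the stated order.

stool();
translate([45, 46, 391]) open_box();
translate([62, 57, 531]) open_box_2();
translate([66, 63, 632]) open_box_3();
translate([69, 74, 785]) open_box_4();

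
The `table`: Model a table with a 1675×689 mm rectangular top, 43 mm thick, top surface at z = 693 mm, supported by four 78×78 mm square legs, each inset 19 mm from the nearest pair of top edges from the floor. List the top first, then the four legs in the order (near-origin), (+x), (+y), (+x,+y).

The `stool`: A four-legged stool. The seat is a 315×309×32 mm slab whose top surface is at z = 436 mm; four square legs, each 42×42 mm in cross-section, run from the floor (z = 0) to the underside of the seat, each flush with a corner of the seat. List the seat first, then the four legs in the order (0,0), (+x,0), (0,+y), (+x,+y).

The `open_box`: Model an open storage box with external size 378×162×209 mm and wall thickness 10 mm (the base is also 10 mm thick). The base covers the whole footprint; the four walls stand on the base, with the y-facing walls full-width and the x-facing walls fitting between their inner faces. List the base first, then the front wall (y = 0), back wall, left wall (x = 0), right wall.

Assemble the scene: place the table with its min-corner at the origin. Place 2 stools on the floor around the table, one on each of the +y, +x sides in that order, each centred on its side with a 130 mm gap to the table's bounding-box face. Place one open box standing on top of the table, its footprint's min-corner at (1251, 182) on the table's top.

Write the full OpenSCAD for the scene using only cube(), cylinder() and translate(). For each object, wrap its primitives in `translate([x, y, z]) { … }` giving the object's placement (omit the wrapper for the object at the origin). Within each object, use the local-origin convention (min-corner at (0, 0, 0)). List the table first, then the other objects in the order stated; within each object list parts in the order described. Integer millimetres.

translate([0, 0, 650]) cube([1675, 689, 43]);
translate([19, 19, 0]) cube([78, 78, 650]);
translate([1578, 19, 0]) cube([78, 78, 650]);
translate([19, 592, 0]) cube([78, 78, 650]);
translate([1578, 592, 0]) cube([78, 78, 650]);
translate([680, 819, 0]) {
  translate([0, 0, 404]) cube([315, 309, 32]);
  cube([42, 42, 404]);
  translate([273, 0, 0]) cube([42, 42, 404]);
  translate([0, 267, 0]) cube([42, 42, 404]);
  translate([273, 267, 0]) cube([42, 42, 404]);
}
translate([1805, 190, 0]) {
  translate([0, 0, 404]) cube([315, 309, 32]);
  cube([42, 42, 404]);
  translate([273, 0, 0]) cube([42, 42, 404]);
  translate([0, 267, 0]) cube([42, 42, 404]);
  translate([273, 267, 0]) cube([42, 42, 404]);
}
translate([1251, 182, 693]) {
  cube([378, 162, 10]);
  translate([0, 0, 10]) cube([378, 10, 199]);
  translate([0, 152, 10]) cube([378, 10, 199]);
  translate([0, 10, 10]) cube([10, 142, 199]);
  translate([368, 10, 10]) cube([10, 142, 199]);
}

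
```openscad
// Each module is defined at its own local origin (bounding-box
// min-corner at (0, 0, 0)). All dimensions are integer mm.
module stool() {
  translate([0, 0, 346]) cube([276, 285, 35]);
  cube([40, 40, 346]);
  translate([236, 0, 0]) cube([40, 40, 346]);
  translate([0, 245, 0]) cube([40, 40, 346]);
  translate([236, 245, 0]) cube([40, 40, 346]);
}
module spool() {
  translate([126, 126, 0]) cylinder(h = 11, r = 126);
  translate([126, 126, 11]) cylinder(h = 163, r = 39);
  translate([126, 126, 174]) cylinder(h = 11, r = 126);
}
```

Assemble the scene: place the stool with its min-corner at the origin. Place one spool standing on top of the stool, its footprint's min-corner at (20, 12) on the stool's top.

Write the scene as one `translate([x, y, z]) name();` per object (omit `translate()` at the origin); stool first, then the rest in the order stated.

stool();
translate([20, 12, 381]) spool();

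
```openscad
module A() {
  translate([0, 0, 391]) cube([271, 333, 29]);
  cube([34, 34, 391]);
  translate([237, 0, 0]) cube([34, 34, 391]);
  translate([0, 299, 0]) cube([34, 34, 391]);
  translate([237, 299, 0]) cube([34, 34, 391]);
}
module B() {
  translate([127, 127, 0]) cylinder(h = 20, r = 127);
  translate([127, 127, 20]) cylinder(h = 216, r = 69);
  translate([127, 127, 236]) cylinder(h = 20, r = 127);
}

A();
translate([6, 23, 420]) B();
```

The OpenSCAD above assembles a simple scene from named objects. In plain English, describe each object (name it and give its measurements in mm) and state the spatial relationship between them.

A is a four-legged stool. The seat is 271×333 mm, 29 mm thick, top at z = 420 mm. It stands on four square legs, each 34×34 mm in cross-section, from z = 0 to the seat underside, each flush with a corner of the seat.

B is a spool: two coaxial disc flanges of radius 127 mm and thickness 20 mm, joined by a core cylinder of radius 69 mm and height 216 mm. The lower flange rests on z = 0 and the three cylinders share a vertical axis.

The spool is on top of the stool.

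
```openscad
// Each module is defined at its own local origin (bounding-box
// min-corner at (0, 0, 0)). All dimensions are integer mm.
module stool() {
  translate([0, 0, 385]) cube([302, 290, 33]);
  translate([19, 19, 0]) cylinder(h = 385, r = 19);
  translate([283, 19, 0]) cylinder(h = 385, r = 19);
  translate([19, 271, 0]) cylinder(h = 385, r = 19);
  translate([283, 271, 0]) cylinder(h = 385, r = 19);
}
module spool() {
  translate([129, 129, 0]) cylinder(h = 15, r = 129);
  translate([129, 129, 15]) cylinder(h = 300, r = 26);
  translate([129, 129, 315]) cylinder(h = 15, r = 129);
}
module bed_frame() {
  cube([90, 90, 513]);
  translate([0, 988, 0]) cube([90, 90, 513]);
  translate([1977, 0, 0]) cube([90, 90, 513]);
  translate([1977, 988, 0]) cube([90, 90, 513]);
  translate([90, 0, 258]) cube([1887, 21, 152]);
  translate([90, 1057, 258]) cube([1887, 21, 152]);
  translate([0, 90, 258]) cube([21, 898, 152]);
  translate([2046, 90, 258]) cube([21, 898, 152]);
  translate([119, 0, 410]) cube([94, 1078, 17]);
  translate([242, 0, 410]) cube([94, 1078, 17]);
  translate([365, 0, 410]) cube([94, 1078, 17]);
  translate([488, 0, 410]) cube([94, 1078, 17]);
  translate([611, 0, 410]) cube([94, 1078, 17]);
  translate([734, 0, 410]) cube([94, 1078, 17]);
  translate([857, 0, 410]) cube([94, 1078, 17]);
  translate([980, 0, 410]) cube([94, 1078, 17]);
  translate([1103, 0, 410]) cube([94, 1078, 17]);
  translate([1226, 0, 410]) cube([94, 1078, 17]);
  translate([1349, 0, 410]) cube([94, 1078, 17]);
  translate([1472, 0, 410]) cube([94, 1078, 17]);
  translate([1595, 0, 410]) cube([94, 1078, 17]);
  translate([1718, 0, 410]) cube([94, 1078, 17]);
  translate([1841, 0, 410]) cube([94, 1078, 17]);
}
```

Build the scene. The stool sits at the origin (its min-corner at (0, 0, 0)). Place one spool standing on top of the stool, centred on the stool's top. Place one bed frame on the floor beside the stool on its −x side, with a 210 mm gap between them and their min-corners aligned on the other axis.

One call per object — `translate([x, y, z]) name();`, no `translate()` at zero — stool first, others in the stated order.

stool();
translate([22, 16, 418]) spool();
translate([-2277, 0, 0]) bed_frame();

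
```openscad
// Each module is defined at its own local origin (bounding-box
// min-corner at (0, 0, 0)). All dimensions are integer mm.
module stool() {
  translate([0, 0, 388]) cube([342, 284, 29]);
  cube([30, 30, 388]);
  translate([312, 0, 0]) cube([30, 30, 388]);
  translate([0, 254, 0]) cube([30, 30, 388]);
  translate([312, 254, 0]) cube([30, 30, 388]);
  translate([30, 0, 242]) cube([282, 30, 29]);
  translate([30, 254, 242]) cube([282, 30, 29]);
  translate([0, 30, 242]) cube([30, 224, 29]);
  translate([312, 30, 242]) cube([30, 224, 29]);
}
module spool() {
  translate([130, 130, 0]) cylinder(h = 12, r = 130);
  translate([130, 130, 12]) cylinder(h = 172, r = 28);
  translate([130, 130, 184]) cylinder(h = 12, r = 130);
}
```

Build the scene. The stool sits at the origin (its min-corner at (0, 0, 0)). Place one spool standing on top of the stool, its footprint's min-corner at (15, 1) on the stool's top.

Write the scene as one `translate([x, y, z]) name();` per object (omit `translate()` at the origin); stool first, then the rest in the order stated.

stool();
translate([15, 1, 417]) spool();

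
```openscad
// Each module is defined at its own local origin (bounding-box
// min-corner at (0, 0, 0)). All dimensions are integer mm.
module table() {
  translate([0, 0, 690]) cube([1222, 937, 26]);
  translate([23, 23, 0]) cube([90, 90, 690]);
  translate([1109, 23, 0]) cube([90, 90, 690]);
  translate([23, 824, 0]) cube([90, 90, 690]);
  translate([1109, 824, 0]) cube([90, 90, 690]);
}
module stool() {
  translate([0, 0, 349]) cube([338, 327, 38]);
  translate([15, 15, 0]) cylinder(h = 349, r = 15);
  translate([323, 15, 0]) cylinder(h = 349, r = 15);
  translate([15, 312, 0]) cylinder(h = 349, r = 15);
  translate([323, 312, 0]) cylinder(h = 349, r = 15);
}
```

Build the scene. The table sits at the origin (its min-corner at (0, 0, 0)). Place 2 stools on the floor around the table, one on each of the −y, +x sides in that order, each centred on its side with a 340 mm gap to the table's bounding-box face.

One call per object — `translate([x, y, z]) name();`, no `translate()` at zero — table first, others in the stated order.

table();
translate([442, -667, 0]) stool();
translate([1562, 305, 0]) stool();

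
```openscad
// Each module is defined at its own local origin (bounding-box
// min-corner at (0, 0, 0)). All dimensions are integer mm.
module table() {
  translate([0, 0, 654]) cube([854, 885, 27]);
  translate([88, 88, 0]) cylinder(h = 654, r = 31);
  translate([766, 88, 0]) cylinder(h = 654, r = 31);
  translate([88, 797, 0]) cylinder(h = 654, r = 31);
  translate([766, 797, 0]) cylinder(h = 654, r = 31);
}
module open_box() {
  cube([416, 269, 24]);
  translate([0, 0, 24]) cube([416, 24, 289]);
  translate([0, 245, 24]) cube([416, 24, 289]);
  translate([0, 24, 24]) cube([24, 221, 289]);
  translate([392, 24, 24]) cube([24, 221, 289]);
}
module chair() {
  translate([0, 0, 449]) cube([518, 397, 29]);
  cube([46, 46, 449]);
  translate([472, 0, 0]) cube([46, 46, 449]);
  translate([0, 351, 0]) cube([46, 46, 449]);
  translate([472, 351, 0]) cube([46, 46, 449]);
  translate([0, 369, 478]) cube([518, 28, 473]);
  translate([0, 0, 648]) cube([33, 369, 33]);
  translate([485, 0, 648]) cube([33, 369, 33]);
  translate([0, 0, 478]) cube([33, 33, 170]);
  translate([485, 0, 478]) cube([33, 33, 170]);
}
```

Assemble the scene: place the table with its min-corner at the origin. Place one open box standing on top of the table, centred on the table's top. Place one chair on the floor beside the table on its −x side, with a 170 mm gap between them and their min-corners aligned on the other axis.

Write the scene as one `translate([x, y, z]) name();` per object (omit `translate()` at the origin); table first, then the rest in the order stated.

table();
translate([219, 308, 681]) open_box();
translate([-688, 0, 0]) chair();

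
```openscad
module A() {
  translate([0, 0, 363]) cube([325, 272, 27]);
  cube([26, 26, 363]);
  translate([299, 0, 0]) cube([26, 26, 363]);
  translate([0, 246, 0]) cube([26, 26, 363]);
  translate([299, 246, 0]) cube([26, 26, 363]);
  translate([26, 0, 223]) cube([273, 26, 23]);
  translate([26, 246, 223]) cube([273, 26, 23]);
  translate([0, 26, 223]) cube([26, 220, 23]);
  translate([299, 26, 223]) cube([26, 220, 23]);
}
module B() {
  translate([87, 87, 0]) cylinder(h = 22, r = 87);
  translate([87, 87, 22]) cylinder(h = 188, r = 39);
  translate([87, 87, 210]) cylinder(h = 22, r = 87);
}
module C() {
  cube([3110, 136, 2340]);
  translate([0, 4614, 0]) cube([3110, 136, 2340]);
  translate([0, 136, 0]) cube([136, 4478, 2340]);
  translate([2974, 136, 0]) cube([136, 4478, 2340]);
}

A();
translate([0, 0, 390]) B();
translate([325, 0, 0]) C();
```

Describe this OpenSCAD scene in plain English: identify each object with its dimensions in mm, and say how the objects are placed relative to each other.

A is a four-legged stool. The seat is a 325×272×27 mm slab whose top surface is at z = 390 mm; four square legs, each 26×26 mm in cross-section, run from the floor (z = 0) to the underside of the seat, each flush with a corner of the seat. Four stretchers, 26 mm wide and 23 mm tall, connect adjacent legs with their undersides at z = 223 mm, each running between the inner faces of the legs it joins and aligned with the legs' outer faces on the other axis.

B is a spool: two coaxial disc flanges of radius 87 mm and thickness 22 mm, joined by a core cylinder of radius 39 mm and height 188 mm. The lower flange rests on z = 0 and the three cylinders share a vertical axis.

C is a box-shaped house frame (walls only): outside footprint 3110×4750 mm, wall height 2340 mm, wall thickness 136 mm. The two y-facing walls run the full x-width; the two x-facing walls fit between the inner faces of the y-facing walls.

The spool is on top of the stool. The house frame is against the stool's +x side, with their −y faces flush.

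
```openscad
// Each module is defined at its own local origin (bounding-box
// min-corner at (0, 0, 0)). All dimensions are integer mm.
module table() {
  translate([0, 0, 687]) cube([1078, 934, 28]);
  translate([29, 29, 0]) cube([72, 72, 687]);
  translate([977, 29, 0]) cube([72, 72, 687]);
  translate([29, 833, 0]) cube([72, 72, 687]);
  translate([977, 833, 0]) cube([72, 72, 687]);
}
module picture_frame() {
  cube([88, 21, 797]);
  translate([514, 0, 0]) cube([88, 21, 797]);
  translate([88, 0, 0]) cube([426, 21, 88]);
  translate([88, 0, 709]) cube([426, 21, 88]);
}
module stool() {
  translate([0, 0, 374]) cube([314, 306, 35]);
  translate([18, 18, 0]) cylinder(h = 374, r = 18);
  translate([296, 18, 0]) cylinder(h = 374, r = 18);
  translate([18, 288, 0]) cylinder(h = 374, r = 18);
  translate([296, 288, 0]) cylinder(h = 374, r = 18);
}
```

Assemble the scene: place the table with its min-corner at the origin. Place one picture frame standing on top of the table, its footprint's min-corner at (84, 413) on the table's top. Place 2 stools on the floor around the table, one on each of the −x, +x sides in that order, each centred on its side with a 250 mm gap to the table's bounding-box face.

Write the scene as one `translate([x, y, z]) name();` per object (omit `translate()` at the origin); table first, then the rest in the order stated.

table();
translate([84, 413, 715]) picture_frame();
translate([-564, 314, 0]) stool();
translate([1328, 314, 0]) stool();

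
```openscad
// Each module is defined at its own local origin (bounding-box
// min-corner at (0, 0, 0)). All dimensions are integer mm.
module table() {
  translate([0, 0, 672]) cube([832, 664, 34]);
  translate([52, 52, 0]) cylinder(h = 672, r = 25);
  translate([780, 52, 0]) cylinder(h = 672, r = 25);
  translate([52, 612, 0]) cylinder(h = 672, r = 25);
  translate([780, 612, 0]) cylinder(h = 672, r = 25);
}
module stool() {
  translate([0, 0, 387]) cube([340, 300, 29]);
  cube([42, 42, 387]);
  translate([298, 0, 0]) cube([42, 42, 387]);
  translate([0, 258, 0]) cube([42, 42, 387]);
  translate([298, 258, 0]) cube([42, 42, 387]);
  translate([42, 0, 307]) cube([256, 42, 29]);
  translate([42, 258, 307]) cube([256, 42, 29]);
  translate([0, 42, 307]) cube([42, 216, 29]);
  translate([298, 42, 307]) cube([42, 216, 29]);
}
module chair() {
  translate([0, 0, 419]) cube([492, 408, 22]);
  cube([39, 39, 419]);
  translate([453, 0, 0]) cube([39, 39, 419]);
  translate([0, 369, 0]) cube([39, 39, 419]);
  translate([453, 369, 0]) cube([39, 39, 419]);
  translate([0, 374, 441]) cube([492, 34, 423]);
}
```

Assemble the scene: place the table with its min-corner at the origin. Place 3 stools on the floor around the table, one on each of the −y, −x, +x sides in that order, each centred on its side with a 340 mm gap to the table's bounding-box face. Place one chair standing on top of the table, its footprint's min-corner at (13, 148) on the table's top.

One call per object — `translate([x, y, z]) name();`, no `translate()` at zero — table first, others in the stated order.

table();
translate([246, -640, 0]) stool();
translate([-680, 182, 0]) stool();
translate([1172, 182, 0]) stool();
translate([13, 148, 706]) chair();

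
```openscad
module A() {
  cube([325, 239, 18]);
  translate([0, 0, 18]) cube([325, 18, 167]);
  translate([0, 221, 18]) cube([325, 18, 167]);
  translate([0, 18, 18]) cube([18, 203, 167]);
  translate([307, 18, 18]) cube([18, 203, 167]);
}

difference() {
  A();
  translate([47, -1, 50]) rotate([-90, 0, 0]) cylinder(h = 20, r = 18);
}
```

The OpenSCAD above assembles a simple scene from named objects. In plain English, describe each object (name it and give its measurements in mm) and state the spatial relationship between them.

A is an open storage box with external size 325×239×185 mm and wall thickness 18 mm (the base is also 18 mm thick). The base covers the whole footprint; the four walls stand on the base, with the y-facing walls full-width and the x-facing walls fitting between their inner faces.

The open box has a circular hole of radius 18 mm through its front wall, centred at (x = 47, z = 50).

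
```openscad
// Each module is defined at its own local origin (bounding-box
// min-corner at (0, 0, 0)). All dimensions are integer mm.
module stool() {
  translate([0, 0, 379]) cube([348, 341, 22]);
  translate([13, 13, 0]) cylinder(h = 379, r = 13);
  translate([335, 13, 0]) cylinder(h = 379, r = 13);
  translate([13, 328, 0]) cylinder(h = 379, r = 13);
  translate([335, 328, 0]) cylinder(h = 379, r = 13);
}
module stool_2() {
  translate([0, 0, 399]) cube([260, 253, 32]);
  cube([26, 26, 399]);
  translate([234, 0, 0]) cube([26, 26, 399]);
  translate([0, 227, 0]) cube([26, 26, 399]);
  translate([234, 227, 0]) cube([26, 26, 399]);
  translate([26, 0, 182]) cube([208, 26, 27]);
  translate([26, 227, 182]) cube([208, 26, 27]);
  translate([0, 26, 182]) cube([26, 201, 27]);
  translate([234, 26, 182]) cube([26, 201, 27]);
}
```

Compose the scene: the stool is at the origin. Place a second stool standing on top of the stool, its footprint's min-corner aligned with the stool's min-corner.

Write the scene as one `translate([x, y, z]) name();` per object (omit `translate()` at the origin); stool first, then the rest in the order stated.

stool();
translate([0, 0, 401]) stool_2();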